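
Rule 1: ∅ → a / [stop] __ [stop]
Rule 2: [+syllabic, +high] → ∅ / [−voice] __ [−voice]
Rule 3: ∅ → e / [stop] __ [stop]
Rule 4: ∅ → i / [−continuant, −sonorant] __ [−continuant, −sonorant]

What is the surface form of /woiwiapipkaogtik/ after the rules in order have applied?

woiwiapepakaogatek

Rule 1 (stop-cluster a-epenthesis): /p/ and /k/ form a stop–stop cluster, so [a] is inserted between them. /g/ and /t/ form a stop–stop cluster, so [a] is inserted between them. /woiwiapipkaogtik/ → woiwiapipakaogatik.
Rule 2 (high vowel syncope): /i/ is a high vowel flanked by voiceless consonants /p/ and /p/, so it deletes. /i/ is a high vowel flanked by voiceless consonants /t/ and /k/, so it deletes. /woiwiapipakaogatik/ → woiwiappakaogatk.
Rule 3 (stop-cluster e-epenthesis): /p/ and /p/ form a stop–stop cluster, so [e] is inserted between them. /t/ and /k/ form a stop–stop cluster, so [e] is inserted between them. /woiwiappakaogatk/ → woiwiapepakaogatek.
Rule 4 (stop-cluster i-epenthesis): no segment meets the environment; /woiwiapepakaogatek/ is unchanged.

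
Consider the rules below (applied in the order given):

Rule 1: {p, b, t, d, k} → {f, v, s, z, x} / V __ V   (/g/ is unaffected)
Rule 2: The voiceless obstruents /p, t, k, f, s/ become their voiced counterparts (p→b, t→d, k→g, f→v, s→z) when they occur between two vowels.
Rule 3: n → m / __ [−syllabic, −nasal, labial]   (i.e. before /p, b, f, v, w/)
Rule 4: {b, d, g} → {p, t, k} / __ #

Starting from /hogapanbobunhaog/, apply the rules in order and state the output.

Rule 1 (intervocalic spirantization): /p/ is a stop between vowels /a/ and /a/, so it spirantizes to the fricative [f]. /b/ is a stop between vowels /o/ and /u/, so it spirantizes to the fricative [v]. /hogapanbobunhaog/ → hogafanbovunhaog.
Rule 2 (intervocalic voicing): /f/ is a voiceless obstruent between vowels /a/ and /a/, so it voices to [v]. /hogafanbovunhaog/ → hogavanbovunhaog.
Rule 3 (nasal place assimilation): /n/ precedes the labial consonant /b/, so it assimilates in place to [m]. /hogavanbovunhaog/ → hogavambovunhaog.
Rule 4 (final devoicing): /g/ is a voiced stop in word-final position, so it devoices to [k]. /hogavambovunhaog/ → hogavambovunhaok.

hogavambovunhaok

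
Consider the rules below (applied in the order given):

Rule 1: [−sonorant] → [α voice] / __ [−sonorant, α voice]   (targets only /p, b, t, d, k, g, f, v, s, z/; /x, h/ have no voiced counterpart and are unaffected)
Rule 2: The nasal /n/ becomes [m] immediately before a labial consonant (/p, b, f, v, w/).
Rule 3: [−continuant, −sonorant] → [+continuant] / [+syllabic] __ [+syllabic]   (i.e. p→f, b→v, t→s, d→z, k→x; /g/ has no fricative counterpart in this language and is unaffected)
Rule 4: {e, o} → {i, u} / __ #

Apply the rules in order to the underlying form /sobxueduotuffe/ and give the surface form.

sopxuezuosuffi

Rule 1 (regressive voicing assimilation): /b/ precedes the voiceless obstruent /x/, so it devoices to [p] by assimilation. /sobxueduotuffe/ → sopxueduotuffe.
Rule 2 (nasal place assimilation): no segment meets the environment; /sopxueduotuffe/ is unchanged.
Rule 3 (intervocalic spirantization): /d/ is a stop between vowels /e/ and /u/, so it spirantizes to the fricative [z]. /t/ is a stop between vowels /o/ and /u/, so it spirantizes to the fricative [s]. /sopxueduotuffe/ → sopxuezuosuffe.
Rule 4 (final vowel raising): /e/ is a mid vowel in word-final position, so it raises to [i]. /sopxuezuosuffe/ → sopxuezuosuffi.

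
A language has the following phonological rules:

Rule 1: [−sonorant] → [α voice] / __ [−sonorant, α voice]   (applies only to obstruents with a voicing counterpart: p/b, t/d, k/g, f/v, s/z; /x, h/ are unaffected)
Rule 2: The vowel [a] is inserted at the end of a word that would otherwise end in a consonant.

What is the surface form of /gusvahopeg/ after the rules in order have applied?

guzvahopega

Rule 1 (regressive voicing assimilation): /s/ precedes the voiced obstruent /v/, so it voices to [z] by assimilation. /gusvahopeg/ → guzvahopeg.
Rule 2 (final a-epenthesis): the form ends in the consonant /g/, so [a] is inserted word-finally. /guzvahopeg/ → guzvahopega.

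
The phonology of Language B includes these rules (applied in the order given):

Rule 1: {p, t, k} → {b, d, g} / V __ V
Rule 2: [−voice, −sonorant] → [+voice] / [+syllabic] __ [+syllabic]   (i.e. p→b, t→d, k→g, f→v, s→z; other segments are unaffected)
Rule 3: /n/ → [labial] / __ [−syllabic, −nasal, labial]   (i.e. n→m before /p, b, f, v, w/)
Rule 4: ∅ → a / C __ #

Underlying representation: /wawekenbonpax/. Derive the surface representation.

Rule 1 (intervocalic voicing): /k/ is a voiceless stop between vowels /e/ and /e/, so it voices to [g]. /wawekenbonpax/ → wawegenbonpax.
Rule 2 (intervocalic voicing): no segment meets the environment; /wawegenbonpax/ is unchanged.
Rule 3 (nasal place assimilation): /n/ precedes the labial consonant /b/, so it assimilates in place to [m]. /n/ precedes the labial consonant /p/, so it assimilates in place to [m]. /wawegenbonpax/ → wawegembompax.
Rule 4 (final a-epenthesis): the form ends in the consonant /x/, so [a] is inserted word-finally. /wawegembompax/ → wawegembompaxa.

wawegembompaxa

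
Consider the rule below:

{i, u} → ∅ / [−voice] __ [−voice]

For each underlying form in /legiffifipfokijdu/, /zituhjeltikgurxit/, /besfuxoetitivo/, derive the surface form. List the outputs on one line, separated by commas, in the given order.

/legiffifipfokijdu/: /i/ is a high vowel flanked by voiceless consonants /f/ and /f/, so it deletes. /i/ is a high vowel flanked by voiceless consonants /f/ and /p/, so it deletes. → [legifffpfokijdu].
/zituhjeltikgurxit/: /u/ is a high vowel flanked by voiceless consonants /t/ and /h/, so it deletes. /i/ is a high vowel flanked by voiceless consonants /t/ and /k/, so it deletes. /i/ is a high vowel flanked by voiceless consonants /x/ and /t/, so it deletes. → [zithjeltkgurxt].
/besfuxoetitivo/: /u/ is a high vowel flanked by voiceless consonants /f/ and /x/, so it deletes. /i/ is a high vowel flanked by voiceless consonants /t/ and /t/, so it deletes. → [besfxoettivo].

legifffpfokijdu, zithjeltkgurxt, besfxoettivo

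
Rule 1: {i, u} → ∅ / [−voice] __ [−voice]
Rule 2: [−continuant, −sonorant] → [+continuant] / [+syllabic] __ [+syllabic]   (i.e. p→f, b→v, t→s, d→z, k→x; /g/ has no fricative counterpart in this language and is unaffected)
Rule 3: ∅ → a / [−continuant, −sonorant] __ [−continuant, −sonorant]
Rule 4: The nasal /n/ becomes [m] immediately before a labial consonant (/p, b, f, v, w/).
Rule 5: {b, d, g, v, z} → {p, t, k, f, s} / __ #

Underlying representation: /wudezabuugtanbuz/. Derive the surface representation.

Rule 1 (high vowel syncope): no segment meets the environment; /wudezabuugtanbuz/ is unchanged.
Rule 2 (intervocalic spirantization): /d/ is a stop between vowels /u/ and /e/, so it spirantizes to the fricative [z]. /b/ is a stop between vowels /a/ and /u/, so it spirantizes to the fricative [v]. /wudezabuugtanbuz/ → wuzezavuugtanbuz.
Rule 3 (stop-cluster a-epenthesis): /g/ and /t/ form a stop–stop cluster, so [a] is inserted between them. /wuzezavuugtanbuz/ → wuzezavuugatanbuz.
Rule 4 (nasal place assimilation): /n/ precedes the labial consonant /b/, so it assimilates in place to [m]. /wuzezavuugatanbuz/ → wuzezavuugatambuz.
Rule 5 (final devoicing): /z/ is a voiced obstruent in word-final position, so it devoices to [s]. /wuzezavuugatambuz/ → wuzezavuugatambus.

wuzezavuugatambus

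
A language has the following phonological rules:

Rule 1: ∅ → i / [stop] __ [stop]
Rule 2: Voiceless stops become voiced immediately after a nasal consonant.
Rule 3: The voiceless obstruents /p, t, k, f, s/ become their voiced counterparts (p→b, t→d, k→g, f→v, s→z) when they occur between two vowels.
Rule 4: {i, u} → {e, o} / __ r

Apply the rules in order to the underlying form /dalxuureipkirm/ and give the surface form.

Rule 1 (stop-cluster i-epenthesis): /p/ and /k/ form a stop–stop cluster, so [i] is inserted between them. /dalxuureipkirm/ → dalxuureipikirm.
Rule 2 (post-nasal voicing): no segment meets the environment; /dalxuureipikirm/ is unchanged.
Rule 3 (intervocalic voicing): /p/ is a voiceless obstruent between vowels /i/ and /i/, so it voices to [b]. /k/ is a voiceless obstruent between vowels /i/ and /i/, so it voices to [g]. /dalxuureipikirm/ → dalxuureibigirm.
Rule 4 (pre-rhotic lowering): /u/ is a high vowel immediately before /r/, so it lowers to [o]. /i/ is a high vowel immediately before /r/, so it lowers to [e]. /dalxuureibigirm/ → dalxuoreibigerm.

dalxuoreibigerm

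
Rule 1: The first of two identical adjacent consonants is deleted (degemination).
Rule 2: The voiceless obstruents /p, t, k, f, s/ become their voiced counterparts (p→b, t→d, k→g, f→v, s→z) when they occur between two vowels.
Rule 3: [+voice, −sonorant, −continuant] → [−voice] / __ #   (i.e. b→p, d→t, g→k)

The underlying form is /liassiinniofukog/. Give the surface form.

liaziiniovugok

Rule 1 (degemination): /ss/ is a geminate; the first /s/ deletes. /nn/ is a geminate; the first /n/ deletes. /liassiinniofukog/ → liasiiniofukog.
Rule 2 (intervocalic voicing): /s/ is a voiceless obstruent between vowels /a/ and /i/, so it voices to [z]. /f/ is a voiceless obstruent between vowels /o/ and /u/, so it voices to [v]. /k/ is a voiceless obstruent between vowels /u/ and /o/, so it voices to [g]. /liasiiniofukog/ → liaziiniovugog.
Rule 3 (final devoicing): /g/ is a voiced stop in word-final position, so it devoices to [k]. /liaziiniovugog/ → liaziiniovugok.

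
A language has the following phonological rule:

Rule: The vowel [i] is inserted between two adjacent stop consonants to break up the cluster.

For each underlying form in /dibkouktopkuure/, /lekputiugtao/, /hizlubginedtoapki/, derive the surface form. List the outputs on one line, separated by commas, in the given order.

dibikoukitopikuure, lekiputiugitao, hizlubigineditoapiki

/dibkouktopkuure/: /b/ and /k/ form a stop–stop cluster, so [i] is inserted between them. /k/ and /t/ form a stop–stop cluster, so [i] is inserted between them. /p/ and /k/ form a stop–stop cluster, so [i] is inserted between them. → [dibikoukitopikuure].
/lekputiugtao/: /k/ and /p/ form a stop–stop cluster, so [i] is inserted between them. /g/ and /t/ form a stop–stop cluster, so [i] is inserted between them. → [lekiputiugitao].
/hizlubginedtoapki/: /b/ and /g/ form a stop–stop cluster, so [i] is inserted between them. /d/ and /t/ form a stop–stop cluster, so [i] is inserted between them. /p/ and /k/ form a stop–stop cluster, so [i] is inserted between them. → [hizlubigineditoapiki].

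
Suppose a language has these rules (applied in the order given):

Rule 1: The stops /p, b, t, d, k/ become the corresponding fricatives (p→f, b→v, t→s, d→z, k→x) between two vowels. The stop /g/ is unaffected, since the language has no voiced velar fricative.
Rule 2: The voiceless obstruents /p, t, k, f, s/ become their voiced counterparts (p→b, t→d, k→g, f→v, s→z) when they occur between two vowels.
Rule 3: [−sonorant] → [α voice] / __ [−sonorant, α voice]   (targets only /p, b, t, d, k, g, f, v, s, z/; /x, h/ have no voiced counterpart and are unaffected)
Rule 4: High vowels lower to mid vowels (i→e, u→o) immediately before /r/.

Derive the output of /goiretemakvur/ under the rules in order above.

Rule 1 (intervocalic spirantization): /t/ is a stop between vowels /e/ and /e/, so it spirantizes to the fricative [s]. /goiretemakvur/ → goiresemakvur.
Rule 2 (intervocalic voicing): /s/ is a voiceless obstruent between vowels /e/ and /e/, so it voices to [z]. /goiresemakvur/ → goirezemakvur.
Rule 3 (regressive voicing assimilation): /k/ precedes the voiced obstruent /v/, so it voices to [g] by assimilation. /goirezemakvur/ → goirezemagvur.
Rule 4 (pre-rhotic lowering): /i/ is a high vowel immediately before /r/, so it lowers to [e]. /u/ is a high vowel immediately before /r/, so it lowers to [o]. /goirezemagvur/ → goerezemagvor.

goerezemagvor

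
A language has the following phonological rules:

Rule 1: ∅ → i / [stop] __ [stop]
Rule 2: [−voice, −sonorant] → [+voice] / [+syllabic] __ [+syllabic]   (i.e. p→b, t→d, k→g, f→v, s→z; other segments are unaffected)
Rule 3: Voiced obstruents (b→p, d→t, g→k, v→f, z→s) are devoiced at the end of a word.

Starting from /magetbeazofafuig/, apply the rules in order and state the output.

magedibeazovavuik

Rule 1 (stop-cluster i-epenthesis): /t/ and /b/ form a stop–stop cluster, so [i] is inserted between them. /magetbeazofafuig/ → magetibeazofafuig.
Rule 2 (intervocalic voicing): /t/ is a voiceless obstruent between vowels /e/ and /i/, so it voices to [d]. /f/ is a voiceless obstruent between vowels /o/ and /a/, so it voices to [v]. /f/ is a voiceless obstruent between vowels /a/ and /u/, so it voices to [v]. /magetibeazofafuig/ → magedibeazovavuig.
Rule 3 (final devoicing): /g/ is a voiced obstruent in word-final position, so it devoices to [k]. /magedibeazovavuig/ → magedibeazovavuik.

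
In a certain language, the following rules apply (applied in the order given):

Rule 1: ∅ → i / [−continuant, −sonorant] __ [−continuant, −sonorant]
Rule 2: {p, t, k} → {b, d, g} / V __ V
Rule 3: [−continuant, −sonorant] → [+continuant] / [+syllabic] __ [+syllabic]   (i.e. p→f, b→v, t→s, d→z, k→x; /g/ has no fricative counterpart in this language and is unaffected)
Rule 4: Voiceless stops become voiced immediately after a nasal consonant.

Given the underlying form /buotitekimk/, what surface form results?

buozizegimg

Rule 1 (stop-cluster i-epenthesis): no segment meets the environment; /buotitekimk/ is unchanged.
Rule 2 (intervocalic voicing): /t/ is a voiceless stop between vowels /o/ and /i/, so it voices to [d]. /t/ is a voiceless stop between vowels /i/ and /e/, so it voices to [d]. /k/ is a voiceless stop between vowels /e/ and /i/, so it voices to [g]. /buotitekimk/ → buodidegimk.
Rule 3 (intervocalic spirantization): /d/ is a stop between vowels /o/ and /i/, so it spirantizes to the fricative [z]. /d/ is a stop between vowels /i/ and /e/, so it spirantizes to the fricative [z]. /buodidegimk/ → buozizegimk.
Rule 4 (post-nasal voicing): /k/ is a voiceless stop immediately after the nasal /m/, so it voices to [g]. /buozizegimk/ → buozizegimg.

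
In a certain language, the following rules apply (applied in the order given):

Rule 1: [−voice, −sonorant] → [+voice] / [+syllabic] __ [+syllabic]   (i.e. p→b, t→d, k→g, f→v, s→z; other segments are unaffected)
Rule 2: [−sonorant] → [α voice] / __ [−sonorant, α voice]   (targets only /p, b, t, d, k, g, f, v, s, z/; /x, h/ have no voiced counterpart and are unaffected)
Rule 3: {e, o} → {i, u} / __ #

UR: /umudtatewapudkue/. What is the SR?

umuttadewabutkui

Rule 1 (intervocalic voicing): /t/ is a voiceless obstruent between vowels /a/ and /e/, so it voices to [d]. /p/ is a voiceless obstruent between vowels /a/ and /u/, so it voices to [b]. /umudtatewapudkue/ → umudtadewabudkue.
Rule 2 (regressive voicing assimilation): /d/ precedes the voiceless obstruent /t/, so it devoices to [t] by assimilation. /d/ precedes the voiceless obstruent /k/, so it devoices to [t] by assimilation. /umudtadewabudkue/ → umuttadewabutkue.
Rule 3 (final vowel raising): /e/ is a mid vowel in word-final position, so it raises to [i]. /umuttadewabutkue/ → umuttadewabutkui.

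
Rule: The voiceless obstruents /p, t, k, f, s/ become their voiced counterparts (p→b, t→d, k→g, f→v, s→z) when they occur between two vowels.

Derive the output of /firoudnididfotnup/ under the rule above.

No segment of /firoudnididfotnup/ meets the structural description of the rule, so the form surfaces unchanged.

firoudnididfotnup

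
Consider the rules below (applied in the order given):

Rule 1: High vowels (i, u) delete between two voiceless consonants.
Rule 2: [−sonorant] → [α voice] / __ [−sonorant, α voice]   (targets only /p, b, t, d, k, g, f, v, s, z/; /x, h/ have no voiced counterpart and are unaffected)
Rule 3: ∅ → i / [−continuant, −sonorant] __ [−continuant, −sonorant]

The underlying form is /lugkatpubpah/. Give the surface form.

lukikatipupipah

Rule 1 (high vowel syncope): no segment meets the environment; /lugkatpubpah/ is unchanged.
Rule 2 (regressive voicing assimilation): /g/ precedes the voiceless obstruent /k/, so it devoices to [k] by assimilation. /b/ precedes the voiceless obstruent /p/, so it devoices to [p] by assimilation. /lugkatpubpah/ → lukkatpuppah.
Rule 3 (stop-cluster i-epenthesis): /k/ and /k/ form a stop–stop cluster, so [i] is inserted between them. /t/ and /p/ form a stop–stop cluster, so [i] is inserted between them. /p/ and /p/ form a stop–stop cluster, so [i] is inserted between them. /lukkatpuppah/ → lukikatipupipah.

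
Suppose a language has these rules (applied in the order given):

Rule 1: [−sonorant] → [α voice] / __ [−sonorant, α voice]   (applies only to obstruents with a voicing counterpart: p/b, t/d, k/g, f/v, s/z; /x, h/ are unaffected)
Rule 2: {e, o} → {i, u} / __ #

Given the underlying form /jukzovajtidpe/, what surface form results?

Rule 1 (regressive voicing assimilation): /k/ precedes the voiced obstruent /z/, so it voices to [g] by assimilation. /d/ precedes the voiceless obstruent /p/, so it devoices to [t] by assimilation. /jukzovajtidpe/ → jugzovajtitpe.
Rule 2 (final vowel raising): /e/ is a mid vowel in word-final position, so it raises to [i]. /jugzovajtitpe/ → jugzovajtitpi.

jugzovajtitpi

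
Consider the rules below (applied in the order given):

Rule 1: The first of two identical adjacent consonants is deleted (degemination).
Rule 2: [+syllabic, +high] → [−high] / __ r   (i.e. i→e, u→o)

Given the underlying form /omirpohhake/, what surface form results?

omerpohake

Rule 1 (degemination): /hh/ is a geminate; the first /h/ deletes. /omirpohhake/ → omirpohake.
Rule 2 (pre-rhotic lowering): /i/ is a high vowel immediately before /r/, so it lowers to [e]. /omirpohake/ → omerpohake.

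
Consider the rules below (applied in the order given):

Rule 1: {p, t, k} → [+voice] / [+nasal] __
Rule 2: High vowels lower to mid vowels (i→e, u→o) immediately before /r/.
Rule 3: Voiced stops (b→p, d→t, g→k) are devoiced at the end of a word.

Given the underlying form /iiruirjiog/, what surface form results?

Rule 1 (post-nasal voicing): no segment meets the environment; /iiruirjiog/ is unchanged.
Rule 2 (pre-rhotic lowering): /i/ is a high vowel immediately before /r/, so it lowers to [e]. /i/ is a high vowel immediately before /r/, so it lowers to [e]. /iiruirjiog/ → ieruerjiog.
Rule 3 (final devoicing): /g/ is a voiced stop in word-final position, so it devoices to [k]. /ieruerjiog/ → ieruerjiok.

ieruerjiok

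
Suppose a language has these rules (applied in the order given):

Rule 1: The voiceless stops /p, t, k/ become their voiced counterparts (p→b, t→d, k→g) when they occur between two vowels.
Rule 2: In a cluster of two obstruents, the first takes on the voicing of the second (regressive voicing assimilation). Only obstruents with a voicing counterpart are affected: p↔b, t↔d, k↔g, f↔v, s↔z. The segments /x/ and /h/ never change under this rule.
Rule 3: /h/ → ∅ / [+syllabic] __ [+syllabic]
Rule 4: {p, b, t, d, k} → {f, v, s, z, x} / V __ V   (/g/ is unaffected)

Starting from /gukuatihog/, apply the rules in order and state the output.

guguaziog

Rule 1 (intervocalic voicing): /k/ is a voiceless stop between vowels /u/ and /u/, so it voices to [g]. /t/ is a voiceless stop between vowels /a/ and /i/, so it voices to [d]. /gukuatihog/ → guguadihog.
Rule 2 (regressive voicing assimilation): no segment meets the environment; /guguadihog/ is unchanged.
Rule 3 (intervocalic h-deletion): /h/ occurs between vowels /i/ and /o/, so it deletes. /guguadihog/ → guguadiog.
Rule 4 (intervocalic spirantization): /d/ is a stop between vowels /a/ and /i/, so it spirantizes to the fricative [z]. /guguadiog/ → guguaziog.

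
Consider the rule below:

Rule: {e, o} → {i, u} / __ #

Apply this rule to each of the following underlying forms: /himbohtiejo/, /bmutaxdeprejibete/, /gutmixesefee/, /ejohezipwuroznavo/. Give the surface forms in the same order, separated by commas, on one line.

himbohtieju, bmutaxdeprejibeti, gutmixesefei, ejohezipwuroznavu

/himbohtiejo/: /o/ is a mid vowel in word-final position, so it raises to [u]. → [himbohtieju].
/bmutaxdeprejibete/: /e/ is a mid vowel in word-final position, so it raises to [i]. → [bmutaxdeprejibeti].
/gutmixesefee/: /e/ is a mid vowel in word-final position, so it raises to [i]. → [gutmixesefei].
/ejohezipwuroznavo/: /o/ is a mid vowel in word-final position, so it raises to [u]. → [ejohezipwuroznavu].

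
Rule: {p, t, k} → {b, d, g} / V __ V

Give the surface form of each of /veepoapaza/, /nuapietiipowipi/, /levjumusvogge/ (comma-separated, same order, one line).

/veepoapaza/: /p/ is a voiceless stop between vowels /e/ and /o/, so it voices to [b]. /p/ is a voiceless stop between vowels /a/ and /a/, so it voices to [b]. → [veeboabaza].
/nuapietiipowipi/: /p/ is a voiceless stop between vowels /a/ and /i/, so it voices to [b]. /t/ is a voiceless stop between vowels /e/ and /i/, so it voices to [d]. /p/ is a voiceless stop between vowels /i/ and /o/, so it voices to [b]. /p/ is a voiceless stop between vowels /i/ and /i/, so it voices to [b]. → [nuabiediibowibi].
/levjumusvogge/: the rule's environment is not met; surfaces unchanged as [levjumusvogge].

veeboabaza, nuabiediibowibi, levjumusvogge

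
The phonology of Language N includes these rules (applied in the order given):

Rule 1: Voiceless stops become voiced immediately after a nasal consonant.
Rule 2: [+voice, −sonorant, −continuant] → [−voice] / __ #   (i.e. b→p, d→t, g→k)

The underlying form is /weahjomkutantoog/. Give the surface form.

weahjomgutandook

Rule 1 (post-nasal voicing): /k/ is a voiceless stop immediately after the nasal /m/, so it voices to [g]. /t/ is a voiceless stop immediately after the nasal /n/, so it voices to [d]. /weahjomkutantoog/ → weahjomgutandoog.
Rule 2 (final devoicing): /g/ is a voiced stop in word-final position, so it devoices to [k]. /weahjomgutandoog/ → weahjomgutandook.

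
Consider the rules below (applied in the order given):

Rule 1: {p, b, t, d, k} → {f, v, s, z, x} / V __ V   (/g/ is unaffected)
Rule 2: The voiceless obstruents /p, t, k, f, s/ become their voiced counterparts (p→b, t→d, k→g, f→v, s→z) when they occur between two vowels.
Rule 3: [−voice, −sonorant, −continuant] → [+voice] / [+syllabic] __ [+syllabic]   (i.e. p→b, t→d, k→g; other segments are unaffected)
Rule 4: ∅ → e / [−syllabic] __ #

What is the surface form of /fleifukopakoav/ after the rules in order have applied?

Rule 1 (intervocalic spirantization): /k/ is a stop between vowels /u/ and /o/, so it spirantizes to the fricative [x]. /p/ is a stop between vowels /o/ and /a/, so it spirantizes to the fricative [f]. /k/ is a stop between vowels /a/ and /o/, so it spirantizes to the fricative [x]. /fleifukopakoav/ → fleifuxofaxoav.
Rule 2 (intervocalic voicing): /f/ is a voiceless obstruent between vowels /i/ and /u/, so it voices to [v]. /f/ is a voiceless obstruent between vowels /o/ and /a/, so it voices to [v]. /fleifuxofaxoav/ → fleivuxovaxoav.
Rule 3 (intervocalic voicing): no segment meets the environment; /fleivuxovaxoav/ is unchanged.
Rule 4 (final e-epenthesis): the form ends in the consonant /v/, so [e] is inserted word-finally. /fleivuxovaxoav/ → fleivuxovaxoave.

fleivuxovaxoave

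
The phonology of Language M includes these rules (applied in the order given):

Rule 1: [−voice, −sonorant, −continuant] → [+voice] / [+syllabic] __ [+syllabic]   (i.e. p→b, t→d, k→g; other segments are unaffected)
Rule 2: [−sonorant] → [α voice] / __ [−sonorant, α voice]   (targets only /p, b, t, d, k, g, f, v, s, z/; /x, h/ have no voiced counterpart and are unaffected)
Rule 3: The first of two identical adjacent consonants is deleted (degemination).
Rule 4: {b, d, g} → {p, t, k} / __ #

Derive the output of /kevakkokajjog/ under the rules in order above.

kevakogajok

Rule 1 (intervocalic voicing): /k/ is a voiceless stop between vowels /o/ and /a/, so it voices to [g]. /kevakkokajjog/ → kevakkogajjog.
Rule 2 (regressive voicing assimilation): no segment meets the environment; /kevakkogajjog/ is unchanged.
Rule 3 (degemination): /kk/ is a geminate; the first /k/ deletes. /jj/ is a geminate; the first /j/ deletes. /kevakkogajjog/ → kevakogajog.
Rule 4 (final devoicing): /g/ is a voiced stop in word-final position, so it devoices to [k]. /kevakogajog/ → kevakogajok.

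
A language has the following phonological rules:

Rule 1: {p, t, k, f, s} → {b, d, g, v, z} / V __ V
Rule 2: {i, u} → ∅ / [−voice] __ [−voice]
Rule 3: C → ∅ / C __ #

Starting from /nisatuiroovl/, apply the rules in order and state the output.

Rule 1 (intervocalic voicing): /s/ is a voiceless obstruent between vowels /i/ and /a/, so it voices to [z]. /t/ is a voiceless obstruent between vowels /a/ and /u/, so it voices to [d]. /nisatuiroovl/ → nizaduiroovl.
Rule 2 (high vowel syncope): no segment meets the environment; /nizaduiroovl/ is unchanged.
Rule 3 (final cluster simplification): /l/ is the second consonant of a word-final cluster /vl/, so it deletes. /nizaduiroovl/ → nizaduiroov.

nizaduiroov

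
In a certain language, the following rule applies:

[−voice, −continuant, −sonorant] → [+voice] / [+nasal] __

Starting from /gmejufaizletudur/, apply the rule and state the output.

gmejufaizletudur

No segment of /gmejufaizletudur/ meets the structural description of the rule, so the form surfaces unchanged.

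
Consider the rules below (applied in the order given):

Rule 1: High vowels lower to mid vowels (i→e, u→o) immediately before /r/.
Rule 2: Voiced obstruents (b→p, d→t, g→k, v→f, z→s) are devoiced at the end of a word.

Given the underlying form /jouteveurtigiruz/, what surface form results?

Rule 1 (pre-rhotic lowering): /u/ is a high vowel immediately before /r/, so it lowers to [o]. /i/ is a high vowel immediately before /r/, so it lowers to [e]. /jouteveurtigiruz/ → jouteveortigeruz.
Rule 2 (final devoicing): /z/ is a voiced obstruent in word-final position, so it devoices to [s]. /jouteveortigeruz/ → jouteveortigerus.

jouteveortigerus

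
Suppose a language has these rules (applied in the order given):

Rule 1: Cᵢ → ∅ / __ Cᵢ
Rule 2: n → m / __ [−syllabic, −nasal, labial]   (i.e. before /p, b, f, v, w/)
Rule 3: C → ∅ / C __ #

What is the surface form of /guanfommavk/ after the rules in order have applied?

guamfomav

Rule 1 (degemination): /mm/ is a geminate; the first /m/ deletes. /guanfommavk/ → guanfomavk.
Rule 2 (nasal place assimilation): /n/ precedes the labial consonant /f/, so it assimilates in place to [m]. /guanfomavk/ → guamfomavk.
Rule 3 (final cluster simplification): /k/ is the second consonant of a word-final cluster /vk/, so it deletes. /guamfomavk/ → guamfomav.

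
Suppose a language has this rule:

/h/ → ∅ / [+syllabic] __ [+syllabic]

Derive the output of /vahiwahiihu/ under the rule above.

vaiwaiiu

/h/ occurs between vowels /a/ and /i/, so it deletes.
/h/ occurs between vowels /a/ and /i/, so it deletes.
/h/ occurs between vowels /i/ and /u/, so it deletes.
Surface form: [vaiwaiiu].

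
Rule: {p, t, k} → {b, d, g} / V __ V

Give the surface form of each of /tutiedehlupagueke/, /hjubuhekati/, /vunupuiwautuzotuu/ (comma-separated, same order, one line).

tudiedehlubaguege, hjubuhegadi, vunubuiwauduzoduu

/tutiedehlupagueke/: /t/ is a voiceless stop between vowels /u/ and /i/, so it voices to [d]. /p/ is a voiceless stop between vowels /u/ and /a/, so it voices to [b]. /k/ is a voiceless stop between vowels /e/ and /e/, so it voices to [g]. → [tudiedehlubaguege].
/hjubuhekati/: /k/ is a voiceless stop between vowels /e/ and /a/, so it voices to [g]. /t/ is a voiceless stop between vowels /a/ and /i/, so it voices to [d]. → [hjubuhegadi].
/vunupuiwautuzotuu/: /p/ is a voiceless stop between vowels /u/ and /u/, so it voices to [b]. /t/ is a voiceless stop between vowels /u/ and /u/, so it voices to [d]. /t/ is a voiceless stop between vowels /o/ and /u/, so it voices to [d]. → [vunubuiwauduzoduu].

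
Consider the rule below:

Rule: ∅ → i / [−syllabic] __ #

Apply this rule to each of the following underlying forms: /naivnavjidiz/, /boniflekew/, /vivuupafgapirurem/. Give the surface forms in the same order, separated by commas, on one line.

naivnavjidizi, boniflekewi, vivuupafgapiruremi

/naivnavjidiz/: the form ends in the consonant /z/, so [i] is inserted word-finally. → [naivnavjidizi].
/boniflekew/: the form ends in the consonant /w/, so [i] is inserted word-finally. → [boniflekewi].
/vivuupafgapirurem/: the form ends in the consonant /m/, so [i] is inserted word-finally. → [vivuupafgapiruremi].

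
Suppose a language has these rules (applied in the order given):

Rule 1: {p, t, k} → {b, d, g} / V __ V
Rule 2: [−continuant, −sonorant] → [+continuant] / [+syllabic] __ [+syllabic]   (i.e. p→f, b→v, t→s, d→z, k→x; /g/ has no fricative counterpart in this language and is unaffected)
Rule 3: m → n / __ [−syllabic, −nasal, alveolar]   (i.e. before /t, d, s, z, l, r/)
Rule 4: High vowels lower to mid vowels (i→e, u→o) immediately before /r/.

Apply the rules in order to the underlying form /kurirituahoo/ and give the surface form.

korerizuahoo

Rule 1 (intervocalic voicing): /t/ is a voiceless stop between vowels /i/ and /u/, so it voices to [d]. /kurirituahoo/ → kuririduahoo.
Rule 2 (intervocalic spirantization): /d/ is a stop between vowels /i/ and /u/, so it spirantizes to the fricative [z]. /kuririduahoo/ → kuririzuahoo.
Rule 3 (nasal place assimilation): no segment meets the environment; /kuririzuahoo/ is unchanged.
Rule 4 (pre-rhotic lowering): /u/ is a high vowel immediately before /r/, so it lowers to [o]. /i/ is a high vowel immediately before /r/, so it lowers to [e]. /kuririzuahoo/ → korerizuahoo.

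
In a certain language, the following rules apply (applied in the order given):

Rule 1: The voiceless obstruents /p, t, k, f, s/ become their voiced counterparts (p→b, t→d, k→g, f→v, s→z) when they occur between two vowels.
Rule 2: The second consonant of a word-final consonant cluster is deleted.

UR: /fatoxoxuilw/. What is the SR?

Rule 1 (intervocalic voicing): /t/ is a voiceless obstruent between vowels /a/ and /o/, so it voices to [d]. /fatoxoxuilw/ → fadoxoxuilw.
Rule 2 (final cluster simplification): /w/ is the second consonant of a word-final cluster /lw/, so it deletes. /fadoxoxuilw/ → fadoxoxuil.

fadoxoxuil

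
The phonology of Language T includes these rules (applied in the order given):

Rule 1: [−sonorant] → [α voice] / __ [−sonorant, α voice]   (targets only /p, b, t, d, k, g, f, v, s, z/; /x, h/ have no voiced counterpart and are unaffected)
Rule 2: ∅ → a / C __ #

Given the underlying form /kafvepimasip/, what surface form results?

kavvepimasipa

Rule 1 (regressive voicing assimilation): /f/ precedes the voiced obstruent /v/, so it voices to [v] by assimilation. /kafvepimasip/ → kavvepimasip.
Rule 2 (final a-epenthesis): the form ends in the consonant /p/, so [a] is inserted word-finally. /kavvepimasip/ → kavvepimasipa.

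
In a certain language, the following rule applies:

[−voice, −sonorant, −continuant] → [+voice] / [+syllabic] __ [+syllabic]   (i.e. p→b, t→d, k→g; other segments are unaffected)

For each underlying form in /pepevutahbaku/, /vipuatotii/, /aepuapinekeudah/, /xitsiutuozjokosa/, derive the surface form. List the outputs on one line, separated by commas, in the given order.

pebevudahbagu, vibuadodii, aebuabinegeudah, xitsiuduozjogosa

/pepevutahbaku/: /p/ is a voiceless stop between vowels /e/ and /e/, so it voices to [b]. /t/ is a voiceless stop between vowels /u/ and /a/, so it voices to [d]. /k/ is a voiceless stop between vowels /a/ and /u/, so it voices to [g]. → [pebevudahbagu].
/vipuatotii/: /p/ is a voiceless stop between vowels /i/ and /u/, so it voices to [b]. /t/ is a voiceless stop between vowels /a/ and /o/, so it voices to [d]. /t/ is a voiceless stop between vowels /o/ and /i/, so it voices to [d]. → [vibuadodii].
/aepuapinekeudah/: /p/ is a voiceless stop between vowels /e/ and /u/, so it voices to [b]. /p/ is a voiceless stop between vowels /a/ and /i/, so it voices to [b]. /k/ is a voiceless stop between vowels /e/ and /e/, so it voices to [g]. → [aebuabinegeudah].
/xitsiutuozjokosa/: /t/ is a voiceless stop between vowels /u/ and /u/, so it voices to [d]. /k/ is a voiceless stop between vowels /o/ and /o/, so it voices to [g]. → [xitsiuduozjogosa].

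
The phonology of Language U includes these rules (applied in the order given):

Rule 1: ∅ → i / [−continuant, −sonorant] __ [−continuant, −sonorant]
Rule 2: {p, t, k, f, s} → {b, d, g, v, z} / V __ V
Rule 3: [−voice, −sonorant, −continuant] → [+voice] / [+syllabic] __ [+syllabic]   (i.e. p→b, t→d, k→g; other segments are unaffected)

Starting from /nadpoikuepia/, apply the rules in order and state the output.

Rule 1 (stop-cluster i-epenthesis): /d/ and /p/ form a stop–stop cluster, so [i] is inserted between them. /nadpoikuepia/ → nadipoikuepia.
Rule 2 (intervocalic voicing): /p/ is a voiceless obstruent between vowels /i/ and /o/, so it voices to [b]. /k/ is a voiceless obstruent between vowels /i/ and /u/, so it voices to [g]. /p/ is a voiceless obstruent between vowels /e/ and /i/, so it voices to [b]. /nadipoikuepia/ → nadiboiguebia.
Rule 3 (intervocalic voicing): no segment meets the environment; /nadiboiguebia/ is unchanged.

nadiboiguebia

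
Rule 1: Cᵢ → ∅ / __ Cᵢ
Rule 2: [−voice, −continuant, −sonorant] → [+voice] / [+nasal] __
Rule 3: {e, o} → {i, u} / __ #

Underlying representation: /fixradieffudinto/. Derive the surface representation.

fixradiefudindu

Rule 1 (degemination): /ff/ is a geminate; the first /f/ deletes. /fixradieffudinto/ → fixradiefudinto.
Rule 2 (post-nasal voicing): /t/ is a voiceless stop immediately after the nasal /n/, so it voices to [d]. /fixradiefudinto/ → fixradiefudindo.
Rule 3 (final vowel raising): /o/ is a mid vowel in word-final position, so it raises to [u]. /fixradiefudindo/ → fixradiefudindu.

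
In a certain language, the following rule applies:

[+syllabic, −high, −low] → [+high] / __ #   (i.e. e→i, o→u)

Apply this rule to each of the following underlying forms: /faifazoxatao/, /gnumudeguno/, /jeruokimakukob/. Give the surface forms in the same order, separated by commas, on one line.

/faifazoxatao/: /o/ is a mid vowel in word-final position, so it raises to [u]. → [faifazoxatau].
/gnumudeguno/: /o/ is a mid vowel in word-final position, so it raises to [u]. → [gnumudegunu].
/jeruokimakukob/: the rule's environment is not met; surfaces unchanged as [jeruokimakukob].

faifazoxatau, gnumudegunu, jeruokimakukob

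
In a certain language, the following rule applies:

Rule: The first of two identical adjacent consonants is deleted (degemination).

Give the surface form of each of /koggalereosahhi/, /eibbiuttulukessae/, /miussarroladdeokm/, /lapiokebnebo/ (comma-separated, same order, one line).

/koggalereosahhi/: /gg/ is a geminate; the first /g/ deletes. /hh/ is a geminate; the first /h/ deletes. → [kogalereosahi].
/eibbiuttulukessae/: /bb/ is a geminate; the first /b/ deletes. /tt/ is a geminate; the first /t/ deletes. /ss/ is a geminate; the first /s/ deletes. → [eibiutulukesae].
/miussarroladdeokm/: /ss/ is a geminate; the first /s/ deletes. /rr/ is a geminate; the first /r/ deletes. /dd/ is a geminate; the first /d/ deletes. → [miusaroladeokm].
/lapiokebnebo/: the rule's environment is not met; surfaces unchanged as [lapiokebnebo].

kogalereosahi, eibiutulukesae, miusaroladeokm, lapiokebnebo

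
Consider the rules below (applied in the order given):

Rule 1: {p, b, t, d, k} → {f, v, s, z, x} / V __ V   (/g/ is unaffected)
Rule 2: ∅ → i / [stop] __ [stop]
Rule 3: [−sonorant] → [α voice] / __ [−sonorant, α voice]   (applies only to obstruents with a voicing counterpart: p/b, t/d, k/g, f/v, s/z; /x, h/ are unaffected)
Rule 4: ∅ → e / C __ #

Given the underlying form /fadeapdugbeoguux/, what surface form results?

Rule 1 (intervocalic spirantization): /d/ is a stop between vowels /a/ and /e/, so it spirantizes to the fricative [z]. /fadeapdugbeoguux/ → fazeapdugbeoguux.
Rule 2 (stop-cluster i-epenthesis): /p/ and /d/ form a stop–stop cluster, so [i] is inserted between them. /g/ and /b/ form a stop–stop cluster, so [i] is inserted between them. /fazeapdugbeoguux/ → fazeapidugibeoguux.
Rule 3 (regressive voicing assimilation): no segment meets the environment; /fazeapidugibeoguux/ is unchanged.
Rule 4 (final e-epenthesis): the form ends in the consonant /x/, so [e] is inserted word-finally. /fazeapidugibeoguux/ → fazeapidugibeoguuxe.

fazeapidugibeoguuxe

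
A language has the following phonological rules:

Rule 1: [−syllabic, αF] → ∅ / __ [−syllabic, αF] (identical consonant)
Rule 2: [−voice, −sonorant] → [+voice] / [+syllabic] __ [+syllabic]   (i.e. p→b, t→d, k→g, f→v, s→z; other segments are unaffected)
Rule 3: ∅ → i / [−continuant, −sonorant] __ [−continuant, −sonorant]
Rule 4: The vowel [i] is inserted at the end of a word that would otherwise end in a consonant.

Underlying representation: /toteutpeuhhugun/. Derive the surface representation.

Rule 1 (degemination): /hh/ is a geminate; the first /h/ deletes. /toteutpeuhhugun/ → toteutpeuhugun.
Rule 2 (intervocalic voicing): /t/ is a voiceless obstruent between vowels /o/ and /e/, so it voices to [d]. /toteutpeuhugun/ → todeutpeuhugun.
Rule 3 (stop-cluster i-epenthesis): /t/ and /p/ form a stop–stop cluster, so [i] is inserted between them. /todeutpeuhugun/ → todeutipeuhugun.
Rule 4 (final i-epenthesis): the form ends in the consonant /n/, so [i] is inserted word-finally. /todeutipeuhugun/ → todeutipeuhuguni.

todeutipeuhuguni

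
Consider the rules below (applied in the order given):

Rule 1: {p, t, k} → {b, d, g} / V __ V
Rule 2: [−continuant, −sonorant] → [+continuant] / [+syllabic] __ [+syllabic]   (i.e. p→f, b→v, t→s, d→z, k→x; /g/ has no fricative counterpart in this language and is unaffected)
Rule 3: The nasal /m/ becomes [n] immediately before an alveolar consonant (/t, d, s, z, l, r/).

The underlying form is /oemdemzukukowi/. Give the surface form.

Rule 1 (intervocalic voicing): /k/ is a voiceless stop between vowels /u/ and /u/, so it voices to [g]. /k/ is a voiceless stop between vowels /u/ and /o/, so it voices to [g]. /oemdemzukukowi/ → oemdemzugugowi.
Rule 2 (intervocalic spirantization): no segment meets the environment; /oemdemzugugowi/ is unchanged.
Rule 3 (nasal place assimilation): /m/ precedes the alveolar consonant /d/, so it assimilates in place to [n]. /m/ precedes the alveolar consonant /z/, so it assimilates in place to [n]. /oemdemzugugowi/ → oendenzugugowi.

oendenzugugowi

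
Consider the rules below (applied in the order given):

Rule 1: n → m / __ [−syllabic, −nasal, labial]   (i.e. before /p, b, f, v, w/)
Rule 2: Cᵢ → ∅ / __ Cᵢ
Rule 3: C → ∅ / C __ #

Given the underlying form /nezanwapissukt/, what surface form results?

nezamwapisuk

Rule 1 (nasal place assimilation): /n/ precedes the labial consonant /w/, so it assimilates in place to [m]. /nezanwapissukt/ → nezamwapissukt.
Rule 2 (degemination): /ss/ is a geminate; the first /s/ deletes. /nezamwapissukt/ → nezamwapisukt.
Rule 3 (final cluster simplification): /t/ is the second consonant of a word-final cluster /kt/, so it deletes. /nezamwapisukt/ → nezamwapisuk.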